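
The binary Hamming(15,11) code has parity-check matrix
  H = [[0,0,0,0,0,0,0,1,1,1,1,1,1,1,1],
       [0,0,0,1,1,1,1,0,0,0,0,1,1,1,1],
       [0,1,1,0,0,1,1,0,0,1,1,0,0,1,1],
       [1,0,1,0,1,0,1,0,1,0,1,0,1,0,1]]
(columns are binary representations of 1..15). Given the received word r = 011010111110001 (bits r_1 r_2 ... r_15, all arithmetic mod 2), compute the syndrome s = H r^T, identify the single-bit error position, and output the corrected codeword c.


s = (1, 1, 0, 0)^T, error position = 12, corrected codeword c = 011010111111001

Compute s = H r^T mod 2 one row at a time:
  s_1 = 1 + 1 + 1 + 1 + 0 + 0 + 0 + 1 = 5 ≡ 1 (mod 2).
  s_2 = 0 + 1 + 0 + 1 + 0 + 0 + 0 + 1 = 3 ≡ 1 (mod 2).
  s_3 = 1 + 1 + 0 + 1 + 1 + 1 + 0 + 1 = 6 ≡ 0 (mod 2).
  s_4 = 0 + 1 + 1 + 1 + 1 + 1 + 0 + 1 = 6 ≡ 0 (mod 2).
s = (1, 1, 0, 0)^T — this equals column 12 of H (binary 1100), so error is at position 12.
Correct: flip bit 12 of r = 011010111110001 to get c = 011010111111001.


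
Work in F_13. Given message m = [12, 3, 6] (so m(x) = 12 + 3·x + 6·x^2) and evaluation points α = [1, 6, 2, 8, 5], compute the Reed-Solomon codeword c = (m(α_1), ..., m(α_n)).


c = [8, 12, 3, 4, 8]

Message polynomial: m(x) = 12 + 3·x + 6·x^2 (mod 13).
For each evaluation point α_i, compute m(α_i) mod 13:
  α_1 = 1: Horner steps 6 → 9 → 8, so m(1) = 8.
  α_2 = 6: Horner steps 6 → 0 → 12, so m(6) = 12.
  α_3 = 2: Horner steps 6 → 2 → 3, so m(2) = 3.
  α_4 = 8: Horner steps 6 → 12 → 4, so m(8) = 4.
  α_5 = 5: Horner steps 6 → 7 → 8, so m(5) = 8.
Codeword c = [8, 12, 3, 4, 8] ∈ F_13^5.


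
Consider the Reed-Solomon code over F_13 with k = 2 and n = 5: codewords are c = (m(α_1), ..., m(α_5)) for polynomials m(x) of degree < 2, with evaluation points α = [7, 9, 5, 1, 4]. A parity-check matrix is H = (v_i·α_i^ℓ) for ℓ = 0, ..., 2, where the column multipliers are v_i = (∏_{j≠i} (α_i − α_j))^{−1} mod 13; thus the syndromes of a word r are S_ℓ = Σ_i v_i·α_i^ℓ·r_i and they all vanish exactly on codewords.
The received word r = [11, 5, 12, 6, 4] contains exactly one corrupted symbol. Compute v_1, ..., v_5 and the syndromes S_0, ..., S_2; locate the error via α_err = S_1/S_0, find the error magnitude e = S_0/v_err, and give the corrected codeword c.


S = (8, 4, 2), error at position 1, error magnitude e = 9, c = [2, 5, 12, 6, 4].

Step 1: column multipliers v_i = (∏_{j≠i}(α_i − α_j))^{−1} mod 13.
  i = 1 (α = 7): (7−9)(7−5)(7−1)(7−4) = (−2)·2·6·3 = −72 ≡ 6, so v_1 = 6^{−1} = 11 (mod 13).
  i = 2 (α = 9): (9−7)(9−5)(9−1)(9−4) = 2·4·8·5 = 320 ≡ 8, so v_2 = 8^{−1} = 5 (mod 13).
  i = 3 (α = 5): (5−7)(5−9)(5−1)(5−4) = (−2)·(−4)·4·1 = 32 ≡ 6, so v_3 = 6^{−1} = 11 (mod 13).
  i = 4 (α = 1): (1−7)(1−9)(1−5)(1−4) = (−6)·(−8)·(−4)·(−3) = 576 ≡ 4, so v_4 = 4^{−1} = 10 (mod 13).
  i = 5 (α = 4): (4−7)(4−9)(4−5)(4−1) = (−3)·(−5)·(−1)·3 = −45 ≡ 7, so v_5 = 7^{−1} = 2 (mod 13).
  v = [11, 5, 11, 10, 2].
Step 2: syndromes of r = [11, 5, 12, 6, 4] (all sums mod 13).
  S_0 = Σ v_i r_i = 11·11 + 5·5 + 11·12 + 10·6 + 2·4 = 346 ≡ 8.
  S_1 = Σ v_i α_i r_i = 11·7·11 + 5·9·5 + 11·5·12 + 10·1·6 + 2·4·4 = 1824 ≡ 4.
  α_i^2 mod 13 = [10, 3, 12, 1, 3].
  S_2 = Σ v_i α_i^2 r_i = 11·10·11 + 5·3·5 + 11·12·12 + 10·1·6 + 2·3·4 = 2953 ≡ 2.
  S = (8, 4, 2) ≠ 0, so r is not a codeword (an error is present).
Step 3: locate the error. For a single error e at position i, S_ℓ = v_i·e·α_i^ℓ, so α_err = S_1/S_0.
  S_0^{−1} = 8^{−1} = 5 (mod 13), so α_err = 4·5 = 20 ≡ 7 = α_1. Error position i = 1.
  Consistency check: S_2/S_1 = 2·10 = 20 ≡ 7 = α_err ✓ (single-error assumption holds).
Step 4: error magnitude e = S_0/v_1 = S_0·∏_{j≠1}(α_1 − α_j) = 8·6 = 48 ≡ 9 (mod 13).
Step 5: correct position 1: c_1 = r_1 − e = 11 − 9 ≡ 2 (mod 13). Hence c = [2, 5, 12, 6, 4].
  Check: interpolating c through the α_i gives m(x) = 11 + 8·x (degree < 2) with m(α_i) = c_i for every i, so c is indeed a codeword.


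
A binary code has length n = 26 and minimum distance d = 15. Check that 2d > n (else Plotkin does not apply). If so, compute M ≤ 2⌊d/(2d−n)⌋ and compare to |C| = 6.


Plotkin bound M ≤ 6; given |C| = 6 ≤ bound (satisfied).

Check applicability: 2d = 30, n = 26.
2d − n = 4 > 0, so Plotkin applies.
Compute d/(2d−n) = 15/4 ≈ 3.7500.
⌊d/(2d−n)⌋ = 3.
Plotkin bound: M ≤ 2·3 = 6.
Given |C| = 6, check: satisfied.
This |C| is at the Plotkin bound.


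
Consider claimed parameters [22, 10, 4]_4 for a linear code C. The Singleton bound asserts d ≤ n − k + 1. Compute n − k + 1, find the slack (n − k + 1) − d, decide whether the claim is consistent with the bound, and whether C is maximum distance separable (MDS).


Singleton RHS = n − k + 1 = 13, slack = 9, bound satisfied, not MDS.

Singleton bound: d ≤ n − k + 1.
Here n = 22, k = 10, so n − k + 1 = 13.
Given d = 4, check d ≤ 13: YES.
Slack = (n − k + 1) − d = 9.
The code is NOT MDS (slack = 9 > 0).
Description: the claimed parameters are [22, 10, 4]_4; such a code would be non-MDS.


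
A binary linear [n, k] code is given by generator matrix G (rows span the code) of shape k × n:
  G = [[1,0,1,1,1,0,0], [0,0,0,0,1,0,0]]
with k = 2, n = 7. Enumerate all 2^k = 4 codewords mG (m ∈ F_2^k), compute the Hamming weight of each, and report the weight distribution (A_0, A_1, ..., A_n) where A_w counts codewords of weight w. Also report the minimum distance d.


Weight distribution: A_0 = 1, A_1 = 1, A_3 = 1, A_4 = 1. Minimum distance d = 1.

Enumerate all 2^2 = 4 messages m ∈ F_2^2.
For each, compute codeword c = mG in F_2^7, then tally its weight.
  m = 00 → c = 0000000, weight = 0.
  m = 10 → c = 1011100, weight = 4.
  m = 01 → c = 0000100, weight = 1.
  m = 11 → c = 1011000, weight = 3.
Tally weights:
  weight 0: 1 codewords.
  weight 1: 1 codewords.
  weight 3: 1 codewords.
  weight 4: 1 codewords.
Minimum distance d = smallest w > 0 with A_w > 0 = 1.
Sanity: Σ A_w = 4 = 2^2 = 4 ✓.


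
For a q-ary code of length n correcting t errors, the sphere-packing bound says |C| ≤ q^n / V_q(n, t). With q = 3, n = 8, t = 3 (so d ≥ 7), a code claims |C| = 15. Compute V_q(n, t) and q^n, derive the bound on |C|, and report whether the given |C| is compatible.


V_q(n, t) = 577, q^n = 6561, Hamming bound = 11, |C| = 15 > bound (violated).

Step 1: Compute V_q(n, t) = Σ_{j=0}^3 C(n, j) (q−1)^j.
  j = 0: C(8,0)·(2)^0 = 1·1 = 1.
  j = 1: C(8,1)·(2)^1 = 8·2 = 16.
  j = 2: C(8,2)·(2)^2 = 28·4 = 112.
  j = 3: C(8,3)·(2)^3 = 56·8 = 448.
  V_q(n, t) = 1 + 16 + 112 + 448 = 577.
Step 2: q^n = 3^8 = 6561.
Step 3: Hamming bound ⌊q^n / V_q(n,t)⌋ = ⌊6561/577⌋ = 11.
Step 4: Compare |C| = 15 to 11: violated.
The claimed |C| lies above the Hamming bound, so no 3-ary code of length 8 with d ≥ 7 can have 15 codewords.


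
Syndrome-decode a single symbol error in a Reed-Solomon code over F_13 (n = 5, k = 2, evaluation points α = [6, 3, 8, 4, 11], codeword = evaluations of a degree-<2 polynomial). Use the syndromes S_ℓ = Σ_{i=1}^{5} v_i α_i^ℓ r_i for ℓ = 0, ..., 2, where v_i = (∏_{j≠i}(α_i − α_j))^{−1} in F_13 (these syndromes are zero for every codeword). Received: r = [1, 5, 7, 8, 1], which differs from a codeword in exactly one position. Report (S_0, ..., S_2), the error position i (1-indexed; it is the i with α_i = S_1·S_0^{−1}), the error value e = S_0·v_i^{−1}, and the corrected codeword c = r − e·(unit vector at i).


S = (3, 7, 12), error at position 5, error magnitude e = 11, c = [1, 5, 7, 8, 3].

Step 1: column multipliers v_i = (∏_{j≠i}(α_i − α_j))^{−1} mod 13.
  i = 1 (α = 6): (6−3)(6−8)(6−4)(6−11) = 3·(−2)·2·(−5) = 60 ≡ 8, so v_1 = 8^{−1} = 5 (mod 13).
  i = 2 (α = 3): (3−6)(3−8)(3−4)(3−11) = (−3)·(−5)·(−1)·(−8) = 120 ≡ 3, so v_2 = 3^{−1} = 9 (mod 13).
  i = 3 (α = 8): (8−6)(8−3)(8−4)(8−11) = 2·5·4·(−3) = −120 ≡ 10, so v_3 = 10^{−1} = 4 (mod 13).
  i = 4 (α = 4): (4−6)(4−3)(4−8)(4−11) = (−2)·1·(−4)·(−7) = −56 ≡ 9, so v_4 = 9^{−1} = 3 (mod 13).
  i = 5 (α = 11): (11−6)(11−3)(11−8)(11−4) = 5·8·3·7 = 840 ≡ 8, so v_5 = 8^{−1} = 5 (mod 13).
  v = [5, 9, 4, 3, 5].
Step 2: syndromes of r = [1, 5, 7, 8, 1] (all sums mod 13).
  S_0 = Σ v_i r_i = 5·1 + 9·5 + 4·7 + 3·8 + 5·1 = 107 ≡ 3.
  S_1 = Σ v_i α_i r_i = 5·6·1 + 9·3·5 + 4·8·7 + 3·4·8 + 5·11·1 = 540 ≡ 7.
  α_i^2 mod 13 = [10, 9, 12, 3, 4].
  S_2 = Σ v_i α_i^2 r_i = 5·10·1 + 9·9·5 + 4·12·7 + 3·3·8 + 5·4·1 = 883 ≡ 12.
  S = (3, 7, 12) ≠ 0, so r is not a codeword (an error is present).
Step 3: locate the error. For a single error e at position i, S_ℓ = v_i·e·α_i^ℓ, so α_err = S_1/S_0.
  S_0^{−1} = 3^{−1} = 9 (mod 13), so α_err = 7·9 = 63 ≡ 11 = α_5. Error position i = 5.
  Consistency check: S_2/S_1 = 12·2 = 24 ≡ 11 = α_err ✓ (single-error assumption holds).
Step 4: error magnitude e = S_0/v_5 = S_0·∏_{j≠5}(α_5 − α_j) = 3·8 = 24 ≡ 11 (mod 13).
Step 5: correct position 5: c_5 = r_5 − e = 1 − 11 ≡ 3 (mod 13). Hence c = [1, 5, 7, 8, 3].
  Check: interpolating c through the α_i gives m(x) = 9 + 3·x (degree < 2) with m(α_i) = c_i for every i, so c is indeed a codeword.


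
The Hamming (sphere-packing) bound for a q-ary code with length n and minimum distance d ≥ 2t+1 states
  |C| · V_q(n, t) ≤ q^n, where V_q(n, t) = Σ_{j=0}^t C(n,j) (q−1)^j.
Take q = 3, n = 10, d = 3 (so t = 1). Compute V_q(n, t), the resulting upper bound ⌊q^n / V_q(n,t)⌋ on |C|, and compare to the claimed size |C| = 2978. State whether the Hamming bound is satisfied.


V_q(n, t) = 21, q^n = 59049, Hamming bound = 2811, |C| = 2978 > bound (violated).

Step 1: Compute V_q(n, t) = Σ_{j=0}^1 C(n, j) (q−1)^j.
  j = 0: C(10,0)·(2)^0 = 1·1 = 1.
  j = 1: C(10,1)·(2)^1 = 10·2 = 20.
  V_q(n, t) = 1 + 20 = 21.
Step 2: q^n = 3^10 = 59049.
Step 3: Hamming bound ⌊q^n / V_q(n,t)⌋ = ⌊59049/21⌋ = 2811.
Step 4: Compare |C| = 2978 to 2811: violated.
The claimed |C| lies above the Hamming bound, so no 3-ary code of length 10 with d ≥ 3 can have 2978 codewords.


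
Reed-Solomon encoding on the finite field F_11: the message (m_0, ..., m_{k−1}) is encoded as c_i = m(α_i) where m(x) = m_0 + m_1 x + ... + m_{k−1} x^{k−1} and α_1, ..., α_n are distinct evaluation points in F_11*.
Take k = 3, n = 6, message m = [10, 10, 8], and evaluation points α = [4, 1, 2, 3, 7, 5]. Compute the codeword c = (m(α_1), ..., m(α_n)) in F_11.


c = [2, 6, 7, 2, 10, 7]

Message polynomial: m(x) = 10 + 10·x + 8·x^2 (mod 11).
For each evaluation point α_i, compute m(α_i) mod 11:
  α_1 = 4: Horner steps 8 → 9 → 2, so m(4) = 2.
  α_2 = 1: Horner steps 8 → 7 → 6, so m(1) = 6.
  α_3 = 2: Horner steps 8 → 4 → 7, so m(2) = 7.
  α_4 = 3: Horner steps 8 → 1 → 2, so m(3) = 2.
  α_5 = 7: Horner steps 8 → 0 → 10, so m(7) = 10.
  α_6 = 5: Horner steps 8 → 6 → 7, so m(5) = 7.
Codeword c = [2, 6, 7, 2, 10, 7] ∈ F_11^6.


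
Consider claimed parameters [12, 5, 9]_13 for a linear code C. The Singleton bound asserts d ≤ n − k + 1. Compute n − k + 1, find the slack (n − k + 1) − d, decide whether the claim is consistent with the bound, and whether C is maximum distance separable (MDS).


Singleton RHS = n − k + 1 = 8, slack = -1, bound violated (no such code; not MDS).

Singleton bound: d ≤ n − k + 1.
Here n = 12, k = 5, so n − k + 1 = 8.
Given d = 9, check d ≤ 8: NO.
Slack = (n − k + 1) − d = -1.
The slack is negative: d = 9 exceeds n − k + 1 = 8 by 1, so the Singleton bound is violated and no linear [12, 5, 9]_13 code can exist. In particular it is not MDS (MDS requires d = n − k + 1 exactly).
Description: the claimed parameters are [12, 5, 9]_13; such a code would be impossible (violates the Singleton bound).


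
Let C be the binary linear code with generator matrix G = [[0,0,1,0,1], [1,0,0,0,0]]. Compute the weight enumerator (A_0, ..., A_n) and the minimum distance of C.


Weight distribution: A_0 = 1, A_1 = 1, A_2 = 1, A_3 = 1. Minimum distance d = 1.

Enumerate all 2^2 = 4 messages m ∈ F_2^2.
For each, compute codeword c = mG in F_2^5, then tally its weight.
  m = 00 → c = 00000, weight = 0.
  m = 10 → c = 00101, weight = 2.
  m = 01 → c = 10000, weight = 1.
  m = 11 → c = 10101, weight = 3.
Tally weights:
  weight 0: 1 codewords.
  weight 1: 1 codewords.
  weight 2: 1 codewords.
  weight 3: 1 codewords.
Minimum distance d = smallest w > 0 with A_w > 0 = 1.
Sanity: Σ A_w = 4 = 2^2 = 4 ✓.


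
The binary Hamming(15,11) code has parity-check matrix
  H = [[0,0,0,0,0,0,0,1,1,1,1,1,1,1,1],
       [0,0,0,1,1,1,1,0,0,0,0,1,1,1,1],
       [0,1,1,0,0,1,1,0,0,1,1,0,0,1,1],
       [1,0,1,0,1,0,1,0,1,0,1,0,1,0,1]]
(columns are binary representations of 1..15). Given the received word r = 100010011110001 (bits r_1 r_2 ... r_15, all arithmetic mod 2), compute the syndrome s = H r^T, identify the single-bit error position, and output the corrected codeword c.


s = (1, 0, 1, 1)^T, error position = 11, corrected codeword c = 100010011100001

Compute s = H r^T mod 2 one row at a time:
  s_1 = 1 + 1 + 1 + 1 + 0 + 0 + 0 + 1 = 5 ≡ 1 (mod 2).
  s_2 = 0 + 1 + 0 + 0 + 0 + 0 + 0 + 1 = 2 ≡ 0 (mod 2).
  s_3 = 0 + 0 + 0 + 0 + 1 + 1 + 0 + 1 = 3 ≡ 1 (mod 2).
  s_4 = 1 + 0 + 1 + 0 + 1 + 1 + 0 + 1 = 5 ≡ 1 (mod 2).
s = (1, 0, 1, 1)^T — this equals column 11 of H (binary 1011), so error is at position 11.
Correct: flip bit 11 of r = 100010011110001 to get c = 100010011100001.


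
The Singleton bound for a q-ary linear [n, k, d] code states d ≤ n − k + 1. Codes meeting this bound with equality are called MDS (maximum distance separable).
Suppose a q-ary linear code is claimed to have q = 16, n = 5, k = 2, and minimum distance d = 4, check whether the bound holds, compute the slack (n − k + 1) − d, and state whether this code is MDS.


Singleton RHS = n − k + 1 = 4, slack = 0, bound satisfied, MDS.

Singleton bound: d ≤ n − k + 1.
Here n = 5, k = 2, so n − k + 1 = 4.
Given d = 4, check d ≤ 4: YES.
Slack = (n − k + 1) − d = 0.
The code is MDS (slack = 0).
Description: the claimed parameters are [5, 2, 4]_16; such a code would be MDS (meets Singleton bound).


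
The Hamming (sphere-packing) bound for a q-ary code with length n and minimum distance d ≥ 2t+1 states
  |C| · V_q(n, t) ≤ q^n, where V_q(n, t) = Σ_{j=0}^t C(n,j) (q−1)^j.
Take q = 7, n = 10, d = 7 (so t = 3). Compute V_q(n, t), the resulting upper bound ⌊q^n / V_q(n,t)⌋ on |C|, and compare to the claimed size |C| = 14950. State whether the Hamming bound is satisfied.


V_q(n, t) = 27601, q^n = 282475249, Hamming bound = 10234, |C| = 14950 > bound (violated).

Step 1: Compute V_q(n, t) = Σ_{j=0}^3 C(n, j) (q−1)^j.
  j = 0: C(10,0)·(6)^0 = 1·1 = 1.
  j = 1: C(10,1)·(6)^1 = 10·6 = 60.
  j = 2: C(10,2)·(6)^2 = 45·36 = 1620.
  j = 3: C(10,3)·(6)^3 = 120·216 = 25920.
  V_q(n, t) = 1 + 60 + 1620 + 25920 = 27601.
Step 2: q^n = 7^10 = 282475249.
Step 3: Hamming bound ⌊q^n / V_q(n,t)⌋ = ⌊282475249/27601⌋ = 10234.
Step 4: Compare |C| = 14950 to 10234: violated.
The claimed |C| lies above the Hamming bound, so no 7-ary code of length 10 with d ≥ 7 can have 14950 codewords.


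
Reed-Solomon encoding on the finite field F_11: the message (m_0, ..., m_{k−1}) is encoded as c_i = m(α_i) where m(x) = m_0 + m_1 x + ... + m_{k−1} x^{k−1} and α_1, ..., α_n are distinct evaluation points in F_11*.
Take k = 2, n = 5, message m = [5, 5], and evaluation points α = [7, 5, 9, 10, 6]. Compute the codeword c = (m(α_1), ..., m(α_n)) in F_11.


c = [7, 8, 6, 0, 2]

Message polynomial: m(x) = 5 + 5·x (mod 11).
For each evaluation point α_i, compute m(α_i) mod 11:
  α_1 = 7: Horner steps 5 → 7, so m(7) = 7.
  α_2 = 5: Horner steps 5 → 8, so m(5) = 8.
  α_3 = 9: Horner steps 5 → 6, so m(9) = 6.
  α_4 = 10: Horner steps 5 → 0, so m(10) = 0.
  α_5 = 6: Horner steps 5 → 2, so m(6) = 2.
Codeword c = [7, 8, 6, 0, 2] ∈ F_11^5.


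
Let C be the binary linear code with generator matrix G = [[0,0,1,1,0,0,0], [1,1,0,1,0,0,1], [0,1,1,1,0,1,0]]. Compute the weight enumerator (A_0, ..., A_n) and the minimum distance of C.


Weight distribution: A_0 = 1, A_2 = 2, A_4 = 5. Minimum distance d = 2.

Enumerate all 2^3 = 8 messages m ∈ F_2^3.
For each, compute codeword c = mG in F_2^7, then tally its weight.
  m = 000 → c = 0000000, weight = 0.
  m = 100 → c = 0011000, weight = 2.
  m = 010 → c = 1101001, weight = 4.
  m = 110 → c = 1110001, weight = 4.
  m = 001 → c = 0111010, weight = 4.
  m = 101 → c = 0100010, weight = 2.
  m = 011 → c = 1010011, weight = 4.
  m = 111 → c = 1001011, weight = 4.
Tally weights:
  weight 0: 1 codewords.
  weight 2: 2 codewords.
  weight 4: 5 codewords.
Minimum distance d = smallest w > 0 with A_w > 0 = 2.
Sanity: Σ A_w = 8 = 2^3 = 8 ✓.


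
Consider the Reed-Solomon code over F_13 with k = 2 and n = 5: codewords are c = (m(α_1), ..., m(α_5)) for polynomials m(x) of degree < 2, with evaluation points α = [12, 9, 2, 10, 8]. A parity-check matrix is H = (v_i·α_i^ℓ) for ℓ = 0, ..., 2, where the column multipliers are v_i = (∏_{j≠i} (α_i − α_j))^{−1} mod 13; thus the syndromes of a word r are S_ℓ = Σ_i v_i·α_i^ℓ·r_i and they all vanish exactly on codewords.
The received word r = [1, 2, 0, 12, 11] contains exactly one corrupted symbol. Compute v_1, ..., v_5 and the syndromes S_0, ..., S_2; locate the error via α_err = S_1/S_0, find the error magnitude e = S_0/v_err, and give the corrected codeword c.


S = (12, 3, 4), error at position 4, error magnitude e = 6, c = [1, 2, 0, 6, 11].

Step 1: column multipliers v_i = (∏_{j≠i}(α_i − α_j))^{−1} mod 13.
  i = 1 (α = 12): (12−9)(12−2)(12−10)(12−8) = 3·10·2·4 = 240 ≡ 6, so v_1 = 6^{−1} = 11 (mod 13).
  i = 2 (α = 9): (9−12)(9−2)(9−10)(9−8) = (−3)·7·(−1)·1 = 21 ≡ 8, so v_2 = 8^{−1} = 5 (mod 13).
  i = 3 (α = 2): (2−12)(2−9)(2−10)(2−8) = (−10)·(−7)·(−8)·(−6) = 3360 ≡ 6, so v_3 = 6^{−1} = 11 (mod 13).
  i = 4 (α = 10): (10−12)(10−9)(10−2)(10−8) = (−2)·1·8·2 = −32 ≡ 7, so v_4 = 7^{−1} = 2 (mod 13).
  i = 5 (α = 8): (8−12)(8−9)(8−2)(8−10) = (−4)·(−1)·6·(−2) = −48 ≡ 4, so v_5 = 4^{−1} = 10 (mod 13).
  v = [11, 5, 11, 2, 10].
Step 2: syndromes of r = [1, 2, 0, 12, 11] (all sums mod 13).
  S_0 = Σ v_i r_i = 11·1 + 5·2 + 11·0 + 2·12 + 10·11 = 155 ≡ 12.
  S_1 = Σ v_i α_i r_i = 11·12·1 + 5·9·2 + 11·2·0 + 2·10·12 + 10·8·11 = 1342 ≡ 3.
  α_i^2 mod 13 = [1, 3, 4, 9, 12].
  S_2 = Σ v_i α_i^2 r_i = 11·1·1 + 5·3·2 + 11·4·0 + 2·9·12 + 10·12·11 = 1577 ≡ 4.
  S = (12, 3, 4) ≠ 0, so r is not a codeword (an error is present).
Step 3: locate the error. For a single error e at position i, S_ℓ = v_i·e·α_i^ℓ, so α_err = S_1/S_0.
  S_0^{−1} = 12^{−1} = 12 (mod 13), so α_err = 3·12 = 36 ≡ 10 = α_4. Error position i = 4.
  Consistency check: S_2/S_1 = 4·9 = 36 ≡ 10 = α_err ✓ (single-error assumption holds).
Step 4: error magnitude e = S_0/v_4 = S_0·∏_{j≠4}(α_4 − α_j) = 12·7 = 84 ≡ 6 (mod 13).
Step 5: correct position 4: c_4 = r_4 − e = 12 − 6 ≡ 6 (mod 13). Hence c = [1, 2, 0, 6, 11].
  Check: interpolating c through the α_i gives m(x) = 5 + 4·x (degree < 2) with m(α_i) = c_i for every i, so c is indeed a codeword.


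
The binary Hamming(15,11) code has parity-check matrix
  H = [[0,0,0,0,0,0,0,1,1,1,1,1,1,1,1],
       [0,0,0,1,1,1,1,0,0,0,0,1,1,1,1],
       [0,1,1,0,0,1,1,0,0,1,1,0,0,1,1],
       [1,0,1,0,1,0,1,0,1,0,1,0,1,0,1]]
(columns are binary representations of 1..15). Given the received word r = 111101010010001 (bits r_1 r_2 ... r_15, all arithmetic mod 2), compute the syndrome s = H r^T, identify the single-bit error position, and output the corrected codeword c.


s = (1, 1, 1, 0)^T, error position = 14, corrected codeword c = 111101010010011

Compute s = H r^T mod 2 one row at a time:
  s_1 = 1 + 0 + 0 + 1 + 0 + 0 + 0 + 1 = 3 ≡ 1 (mod 2).
  s_2 = 1 + 0 + 1 + 0 + 0 + 0 + 0 + 1 = 3 ≡ 1 (mod 2).
  s_3 = 1 + 1 + 1 + 0 + 0 + 1 + 0 + 1 = 5 ≡ 1 (mod 2).
  s_4 = 1 + 1 + 0 + 0 + 0 + 1 + 0 + 1 = 4 ≡ 0 (mod 2).
s = (1, 1, 1, 0)^T — this equals column 14 of H (binary 1110), so error is at position 14.
Correct: flip bit 14 of r = 111101010010001 to get c = 111101010010011.


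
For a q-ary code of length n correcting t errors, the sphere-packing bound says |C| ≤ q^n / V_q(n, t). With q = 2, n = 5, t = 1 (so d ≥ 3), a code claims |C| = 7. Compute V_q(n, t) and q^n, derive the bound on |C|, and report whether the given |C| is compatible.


V_q(n, t) = 6, q^n = 32, Hamming bound = 5, |C| = 7 > bound (violated).

Step 1: Compute V_q(n, t) = Σ_{j=0}^1 C(n, j) (q−1)^j.
  j = 0: C(5,0)·(1)^0 = 1·1 = 1.
  j = 1: C(5,1)·(1)^1 = 5·1 = 5.
  V_q(n, t) = 1 + 5 = 6.
Step 2: q^n = 2^5 = 32.
Step 3: Hamming bound ⌊q^n / V_q(n,t)⌋ = ⌊32/6⌋ = 5.
Step 4: Compare |C| = 7 to 5: violated.
The claimed |C| lies above the Hamming bound, so no 2-ary code of length 5 with d ≥ 3 can have 7 codewords.


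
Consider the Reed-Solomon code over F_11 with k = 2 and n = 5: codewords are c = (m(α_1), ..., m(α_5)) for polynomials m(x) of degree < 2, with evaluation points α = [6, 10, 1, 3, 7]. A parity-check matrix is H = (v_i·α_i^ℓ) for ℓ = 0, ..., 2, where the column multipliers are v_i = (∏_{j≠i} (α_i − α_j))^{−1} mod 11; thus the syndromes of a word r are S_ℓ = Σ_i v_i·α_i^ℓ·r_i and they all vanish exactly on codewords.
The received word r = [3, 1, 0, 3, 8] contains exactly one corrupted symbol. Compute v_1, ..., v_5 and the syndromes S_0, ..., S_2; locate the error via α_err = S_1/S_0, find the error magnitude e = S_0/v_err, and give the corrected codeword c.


S = (6, 7, 10), error at position 4, error magnitude e = 4, c = [3, 1, 0, 10, 8].

Step 1: column multipliers v_i = (∏_{j≠i}(α_i − α_j))^{−1} mod 11.
  i = 1 (α = 6): (6−10)(6−1)(6−3)(6−7) = (−4)·5·3·(−1) = 60 ≡ 5, so v_1 = 5^{−1} = 9 (mod 11).
  i = 2 (α = 10): (10−6)(10−1)(10−3)(10−7) = 4·9·7·3 = 756 ≡ 8, so v_2 = 8^{−1} = 7 (mod 11).
  i = 3 (α = 1): (1−6)(1−10)(1−3)(1−7) = (−5)·(−9)·(−2)·(−6) = 540 ≡ 1, so v_3 = 1^{−1} = 1 (mod 11).
  i = 4 (α = 3): (3−6)(3−10)(3−1)(3−7) = (−3)·(−7)·2·(−4) = −168 ≡ 8, so v_4 = 8^{−1} = 7 (mod 11).
  i = 5 (α = 7): (7−6)(7−10)(7−1)(7−3) = 1·(−3)·6·4 = −72 ≡ 5, so v_5 = 5^{−1} = 9 (mod 11).
  v = [9, 7, 1, 7, 9].
Step 2: syndromes of r = [3, 1, 0, 3, 8] (all sums mod 11).
  S_0 = Σ v_i r_i = 9·3 + 7·1 + 1·0 + 7·3 + 9·8 = 127 ≡ 6.
  S_1 = Σ v_i α_i r_i = 9·6·3 + 7·10·1 + 1·1·0 + 7·3·3 + 9·7·8 = 799 ≡ 7.
  α_i^2 mod 11 = [3, 1, 1, 9, 5].
  S_2 = Σ v_i α_i^2 r_i = 9·3·3 + 7·1·1 + 1·1·0 + 7·9·3 + 9·5·8 = 637 ≡ 10.
  S = (6, 7, 10) ≠ 0, so r is not a codeword (an error is present).
Step 3: locate the error. For a single error e at position i, S_ℓ = v_i·e·α_i^ℓ, so α_err = S_1/S_0.
  S_0^{−1} = 6^{−1} = 2 (mod 11), so α_err = 7·2 = 14 ≡ 3 = α_4. Error position i = 4.
  Consistency check: S_2/S_1 = 10·8 = 80 ≡ 3 = α_err ✓ (single-error assumption holds).
Step 4: error magnitude e = S_0/v_4 = S_0·∏_{j≠4}(α_4 − α_j) = 6·8 = 48 ≡ 4 (mod 11).
Step 5: correct position 4: c_4 = r_4 − e = 3 − 4 ≡ 10 (mod 11). Hence c = [3, 1, 0, 10, 8].
  Check: interpolating c through the α_i gives m(x) = 6 + 5·x (degree < 2) with m(α_i) = c_i for every i, so c is indeed a codeword.


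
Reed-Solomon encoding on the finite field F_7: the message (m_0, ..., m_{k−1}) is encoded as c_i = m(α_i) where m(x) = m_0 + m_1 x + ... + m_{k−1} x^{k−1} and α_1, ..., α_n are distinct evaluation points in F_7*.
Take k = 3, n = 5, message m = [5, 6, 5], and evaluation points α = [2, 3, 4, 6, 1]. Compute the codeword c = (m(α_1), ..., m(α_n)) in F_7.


c = [2, 5, 4, 4, 2]

Message polynomial: m(x) = 5 + 6·x + 5·x^2 (mod 7).
For each evaluation point α_i, compute m(α_i) mod 7:
  α_1 = 2: Horner steps 5 → 2 → 2, so m(2) = 2.
  α_2 = 3: Horner steps 5 → 0 → 5, so m(3) = 5.
  α_3 = 4: Horner steps 5 → 5 → 4, so m(4) = 4.
  α_4 = 6: Horner steps 5 → 1 → 4, so m(6) = 4.
  α_5 = 1: Horner steps 5 → 4 → 2, so m(1) = 2.
Codeword c = [2, 5, 4, 4, 2] ∈ F_7^5.


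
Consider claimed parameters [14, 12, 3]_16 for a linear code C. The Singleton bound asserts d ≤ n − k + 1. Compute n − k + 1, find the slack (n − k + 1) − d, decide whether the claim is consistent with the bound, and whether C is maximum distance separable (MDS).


Singleton RHS = n − k + 1 = 3, slack = 0, bound satisfied, MDS.

Singleton bound: d ≤ n − k + 1.
Here n = 14, k = 12, so n − k + 1 = 3.
Given d = 3, check d ≤ 3: YES.
Slack = (n − k + 1) − d = 0.
The code is MDS (slack = 0).
Description: the claimed parameters are [14, 12, 3]_16; such a code would be MDS (meets Singleton bound).


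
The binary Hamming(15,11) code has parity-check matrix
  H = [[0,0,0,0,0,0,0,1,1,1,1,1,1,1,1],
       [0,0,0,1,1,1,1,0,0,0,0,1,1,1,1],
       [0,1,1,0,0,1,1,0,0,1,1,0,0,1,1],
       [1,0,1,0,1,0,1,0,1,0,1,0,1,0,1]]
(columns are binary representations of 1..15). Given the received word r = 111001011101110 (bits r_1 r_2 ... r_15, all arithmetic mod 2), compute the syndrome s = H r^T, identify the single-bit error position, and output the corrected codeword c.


s = (0, 0, 1, 0)^T, error position = 2, corrected codeword c = 101001011101110

Compute s = H r^T mod 2 one row at a time:
  s_1 = 1 + 1 + 1 + 0 + 1 + 1 + 1 + 0 = 6 ≡ 0 (mod 2).
  s_2 = 0 + 0 + 1 + 0 + 1 + 1 + 1 + 0 = 4 ≡ 0 (mod 2).
  s_3 = 1 + 1 + 1 + 0 + 1 + 0 + 1 + 0 = 5 ≡ 1 (mod 2).
  s_4 = 1 + 1 + 0 + 0 + 1 + 0 + 1 + 0 = 4 ≡ 0 (mod 2).
s = (0, 0, 1, 0)^T — this equals column 2 of H (binary 0010), so error is at position 2.
Correct: flip bit 2 of r = 111001011101110 to get c = 101001011101110.


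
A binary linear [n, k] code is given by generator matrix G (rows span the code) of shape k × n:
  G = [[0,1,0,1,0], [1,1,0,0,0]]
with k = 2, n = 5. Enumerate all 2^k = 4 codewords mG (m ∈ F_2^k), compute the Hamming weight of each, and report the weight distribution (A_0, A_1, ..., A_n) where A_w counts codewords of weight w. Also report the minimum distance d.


Weight distribution: A_0 = 1, A_2 = 3. Minimum distance d = 2.

Enumerate all 2^2 = 4 messages m ∈ F_2^2.
For each, compute codeword c = mG in F_2^5, then tally its weight.
  m = 00 → c = 00000, weight = 0.
  m = 10 → c = 01010, weight = 2.
  m = 01 → c = 11000, weight = 2.
  m = 11 → c = 10010, weight = 2.
Tally weights:
  weight 0: 1 codewords.
  weight 2: 3 codewords.
Minimum distance d = smallest w > 0 with A_w > 0 = 2.
Sanity: Σ A_w = 4 = 2^2 = 4 ✓.


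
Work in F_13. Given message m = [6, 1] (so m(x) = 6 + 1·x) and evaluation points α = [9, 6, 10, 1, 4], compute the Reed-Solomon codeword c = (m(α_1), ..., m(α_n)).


c = [2, 12, 3, 7, 10]

Message polynomial: m(x) = 6 + 1·x (mod 13).
For each evaluation point α_i, compute m(α_i) mod 13:
  α_1 = 9: Horner steps 1 → 2, so m(9) = 2.
  α_2 = 6: Horner steps 1 → 12, so m(6) = 12.
  α_3 = 10: Horner steps 1 → 3, so m(10) = 3.
  α_4 = 1: Horner steps 1 → 7, so m(1) = 7.
  α_5 = 4: Horner steps 1 → 10, so m(4) = 10.
Codeword c = [2, 12, 3, 7, 10] ∈ F_13^5.


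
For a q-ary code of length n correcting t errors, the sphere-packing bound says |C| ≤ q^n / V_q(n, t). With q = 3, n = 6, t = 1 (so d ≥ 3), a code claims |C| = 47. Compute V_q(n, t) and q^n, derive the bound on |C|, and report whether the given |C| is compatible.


V_q(n, t) = 13, q^n = 729, Hamming bound = 56, |C| = 47 ≤ bound (satisfied).

Step 1: Compute V_q(n, t) = Σ_{j=0}^1 C(n, j) (q−1)^j.
  j = 0: C(6,0)·(2)^0 = 1·1 = 1.
  j = 1: C(6,1)·(2)^1 = 6·2 = 12.
  V_q(n, t) = 1 + 12 = 13.
Step 2: q^n = 3^6 = 729.
Step 3: Hamming bound ⌊q^n / V_q(n,t)⌋ = ⌊729/13⌋ = 56.
Step 4: Compare |C| = 47 to 56: satisfied.
The claimed |C| lies below the Hamming bound.


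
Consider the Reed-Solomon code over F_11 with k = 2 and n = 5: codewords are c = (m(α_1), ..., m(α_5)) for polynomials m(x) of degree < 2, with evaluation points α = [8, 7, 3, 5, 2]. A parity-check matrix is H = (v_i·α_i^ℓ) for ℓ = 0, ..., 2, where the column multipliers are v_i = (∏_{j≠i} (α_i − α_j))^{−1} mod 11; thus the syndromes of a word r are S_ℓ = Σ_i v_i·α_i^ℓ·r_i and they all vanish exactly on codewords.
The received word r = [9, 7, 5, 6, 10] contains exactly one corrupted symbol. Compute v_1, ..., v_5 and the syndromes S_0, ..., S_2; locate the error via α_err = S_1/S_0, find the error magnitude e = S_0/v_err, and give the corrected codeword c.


S = (9, 6, 4), error at position 1, error magnitude e = 7, c = [2, 7, 5, 6, 10].

Step 1: column multipliers v_i = (∏_{j≠i}(α_i − α_j))^{−1} mod 11.
  i = 1 (α = 8): (8−7)(8−3)(8−5)(8−2) = 1·5·3·6 = 90 ≡ 2, so v_1 = 2^{−1} = 6 (mod 11).
  i = 2 (α = 7): (7−8)(7−3)(7−5)(7−2) = (−1)·4·2·5 = −40 ≡ 4, so v_2 = 4^{−1} = 3 (mod 11).
  i = 3 (α = 3): (3−8)(3−7)(3−5)(3−2) = (−5)·(−4)·(−2)·1 = −40 ≡ 4, so v_3 = 4^{−1} = 3 (mod 11).
  i = 4 (α = 5): (5−8)(5−7)(5−3)(5−2) = (−3)·(−2)·2·3 = 36 ≡ 3, so v_4 = 3^{−1} = 4 (mod 11).
  i = 5 (α = 2): (2−8)(2−7)(2−3)(2−5) = (−6)·(−5)·(−1)·(−3) = 90 ≡ 2, so v_5 = 2^{−1} = 6 (mod 11).
  v = [6, 3, 3, 4, 6].
Step 2: syndromes of r = [9, 7, 5, 6, 10] (all sums mod 11).
  S_0 = Σ v_i r_i = 6·9 + 3·7 + 3·5 + 4·6 + 6·10 = 174 ≡ 9.
  S_1 = Σ v_i α_i r_i = 6·8·9 + 3·7·7 + 3·3·5 + 4·5·6 + 6·2·10 = 864 ≡ 6.
  α_i^2 mod 11 = [9, 5, 9, 3, 4].
  S_2 = Σ v_i α_i^2 r_i = 6·9·9 + 3·5·7 + 3·9·5 + 4·3·6 + 6·4·10 = 1038 ≡ 4.
  S = (9, 6, 4) ≠ 0, so r is not a codeword (an error is present).
Step 3: locate the error. For a single error e at position i, S_ℓ = v_i·e·α_i^ℓ, so α_err = S_1/S_0.
  S_0^{−1} = 9^{−1} = 5 (mod 11), so α_err = 6·5 = 30 ≡ 8 = α_1. Error position i = 1.
  Consistency check: S_2/S_1 = 4·2 = 8 ≡ 8 = α_err ✓ (single-error assumption holds).
Step 4: error magnitude e = S_0/v_1 = S_0·∏_{j≠1}(α_1 − α_j) = 9·2 = 18 ≡ 7 (mod 11).
Step 5: correct position 1: c_1 = r_1 − e = 9 − 7 ≡ 2 (mod 11). Hence c = [2, 7, 5, 6, 10].
  Check: interpolating c through the α_i gives m(x) = 9 + 6·x (degree < 2) with m(α_i) = c_i for every i, so c is indeed a codeword.


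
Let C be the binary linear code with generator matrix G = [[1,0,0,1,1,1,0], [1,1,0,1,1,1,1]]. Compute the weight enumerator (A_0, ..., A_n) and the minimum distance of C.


Weight distribution: A_0 = 1, A_2 = 1, A_4 = 1, A_6 = 1. Minimum distance d = 2.

Enumerate all 2^2 = 4 messages m ∈ F_2^2.
For each, compute codeword c = mG in F_2^7, then tally its weight.
  m = 00 → c = 0000000, weight = 0.
  m = 10 → c = 1001110, weight = 4.
  m = 01 → c = 1101111, weight = 6.
  m = 11 → c = 0100001, weight = 2.
Tally weights:
  weight 0: 1 codewords.
  weight 2: 1 codewords.
  weight 4: 1 codewords.
  weight 6: 1 codewords.
Minimum distance d = smallest w > 0 with A_w > 0 = 2.
Sanity: Σ A_w = 4 = 2^2 = 4 ✓.


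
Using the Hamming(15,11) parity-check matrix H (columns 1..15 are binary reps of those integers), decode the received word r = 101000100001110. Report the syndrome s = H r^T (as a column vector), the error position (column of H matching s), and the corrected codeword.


s = (1, 0, 1, 0)^T, error position = 10, corrected codeword c = 101000100101110

Compute s = H r^T mod 2 one row at a time:
  s_1 = 0 + 0 + 0 + 0 + 1 + 1 + 1 + 0 = 3 ≡ 1 (mod 2).
  s_2 = 0 + 0 + 0 + 1 + 1 + 1 + 1 + 0 = 4 ≡ 0 (mod 2).
  s_3 = 0 + 1 + 0 + 1 + 0 + 0 + 1 + 0 = 3 ≡ 1 (mod 2).
  s_4 = 1 + 1 + 0 + 1 + 0 + 0 + 1 + 0 = 4 ≡ 0 (mod 2).
s = (1, 0, 1, 0)^T — this equals column 10 of H (binary 1010), so error is at position 10.
Correct: flip bit 10 of r = 101000100001110 to get c = 101000100101110.


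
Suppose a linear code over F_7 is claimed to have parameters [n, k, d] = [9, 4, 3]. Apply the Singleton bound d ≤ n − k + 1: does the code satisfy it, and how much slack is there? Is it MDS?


Singleton RHS = n − k + 1 = 6, slack = 3, bound satisfied, not MDS.

Singleton bound: d ≤ n − k + 1.
Here n = 9, k = 4, so n − k + 1 = 6.
Given d = 3, check d ≤ 6: YES.
Slack = (n − k + 1) − d = 3.
The code is NOT MDS (slack = 3 > 0).
Description: the claimed parameters are [9, 4, 3]_7; such a code would be non-MDS.


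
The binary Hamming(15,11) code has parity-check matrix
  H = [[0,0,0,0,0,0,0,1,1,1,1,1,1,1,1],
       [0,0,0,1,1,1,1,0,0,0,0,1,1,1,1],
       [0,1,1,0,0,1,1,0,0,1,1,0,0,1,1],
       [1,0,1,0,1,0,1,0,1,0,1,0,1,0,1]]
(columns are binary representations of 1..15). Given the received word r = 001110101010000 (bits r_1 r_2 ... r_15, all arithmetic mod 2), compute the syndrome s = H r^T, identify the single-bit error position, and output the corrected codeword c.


s = (0, 1, 1, 1)^T, error position = 7, corrected codeword c = 001110001010000

Compute s = H r^T mod 2 one row at a time:
  s_1 = 0 + 1 + 0 + 1 + 0 + 0 + 0 + 0 = 2 ≡ 0 (mod 2).
  s_2 = 1 + 1 + 0 + 1 + 0 + 0 + 0 + 0 = 3 ≡ 1 (mod 2).
  s_3 = 0 + 1 + 0 + 1 + 0 + 1 + 0 + 0 = 3 ≡ 1 (mod 2).
  s_4 = 0 + 1 + 1 + 1 + 1 + 1 + 0 + 0 = 5 ≡ 1 (mod 2).
s = (0, 1, 1, 1)^T — this equals column 7 of H (binary 0111), so error is at position 7.
Correct: flip bit 7 of r = 001110101010000 to get c = 001110001010000.


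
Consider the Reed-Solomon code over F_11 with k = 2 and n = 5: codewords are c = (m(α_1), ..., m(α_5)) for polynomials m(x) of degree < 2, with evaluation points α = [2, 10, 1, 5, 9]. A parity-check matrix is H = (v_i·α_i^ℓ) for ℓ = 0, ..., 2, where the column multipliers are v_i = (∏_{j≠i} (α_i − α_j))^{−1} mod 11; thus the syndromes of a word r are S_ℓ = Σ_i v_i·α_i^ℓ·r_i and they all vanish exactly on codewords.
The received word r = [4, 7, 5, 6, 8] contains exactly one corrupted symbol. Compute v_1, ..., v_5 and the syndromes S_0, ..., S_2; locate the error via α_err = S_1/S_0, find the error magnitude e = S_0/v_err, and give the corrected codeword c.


S = (3, 4, 9), error at position 4, error magnitude e = 5, c = [4, 7, 5, 1, 8].

Step 1: column multipliers v_i = (∏_{j≠i}(α_i − α_j))^{−1} mod 11.
  i = 1 (α = 2): (2−10)(2−1)(2−5)(2−9) = (−8)·1·(−3)·(−7) = −168 ≡ 8, so v_1 = 8^{−1} = 7 (mod 11).
  i = 2 (α = 10): (10−2)(10−1)(10−5)(10−9) = 8·9·5·1 = 360 ≡ 8, so v_2 = 8^{−1} = 7 (mod 11).
  i = 3 (α = 1): (1−2)(1−10)(1−5)(1−9) = (−1)·(−9)·(−4)·(−8) = 288 ≡ 2, so v_3 = 2^{−1} = 6 (mod 11).
  i = 4 (α = 5): (5−2)(5−10)(5−1)(5−9) = 3·(−5)·4·(−4) = 240 ≡ 9, so v_4 = 9^{−1} = 5 (mod 11).
  i = 5 (α = 9): (9−2)(9−10)(9−1)(9−5) = 7·(−1)·8·4 = −224 ≡ 7, so v_5 = 7^{−1} = 8 (mod 11).
  v = [7, 7, 6, 5, 8].
Step 2: syndromes of r = [4, 7, 5, 6, 8] (all sums mod 11).
  S_0 = Σ v_i r_i = 7·4 + 7·7 + 6·5 + 5·6 + 8·8 = 201 ≡ 3.
  S_1 = Σ v_i α_i r_i = 7·2·4 + 7·10·7 + 6·1·5 + 5·5·6 + 8·9·8 = 1302 ≡ 4.
  α_i^2 mod 11 = [4, 1, 1, 3, 4].
  S_2 = Σ v_i α_i^2 r_i = 7·4·4 + 7·1·7 + 6·1·5 + 5·3·6 + 8·4·8 = 537 ≡ 9.
  S = (3, 4, 9) ≠ 0, so r is not a codeword (an error is present).
Step 3: locate the error. For a single error e at position i, S_ℓ = v_i·e·α_i^ℓ, so α_err = S_1/S_0.
  S_0^{−1} = 3^{−1} = 4 (mod 11), so α_err = 4·4 = 16 ≡ 5 = α_4. Error position i = 4.
  Consistency check: S_2/S_1 = 9·3 = 27 ≡ 5 = α_err ✓ (single-error assumption holds).
Step 4: error magnitude e = S_0/v_4 = S_0·∏_{j≠4}(α_4 − α_j) = 3·9 = 27 ≡ 5 (mod 11).
Step 5: correct position 4: c_4 = r_4 − e = 6 − 5 ≡ 1 (mod 11). Hence c = [4, 7, 5, 1, 8].
  Check: interpolating c through the α_i gives m(x) = 6 + 10·x (degree < 2) with m(α_i) = c_i for every i, so c is indeed a codeword.


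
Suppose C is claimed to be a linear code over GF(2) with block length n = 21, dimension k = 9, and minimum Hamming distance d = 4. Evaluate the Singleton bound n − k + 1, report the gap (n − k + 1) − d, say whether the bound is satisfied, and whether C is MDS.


Singleton RHS = n − k + 1 = 13, slack = 9, bound satisfied, not MDS.

Singleton bound: d ≤ n − k + 1.
Here n = 21, k = 9, so n − k + 1 = 13.
Given d = 4, check d ≤ 13: YES.
Slack = (n − k + 1) − d = 9.
The code is NOT MDS (slack = 9 > 0).
Description: the claimed parameters are [21, 9, 4]_2; such a code would be non-MDS.


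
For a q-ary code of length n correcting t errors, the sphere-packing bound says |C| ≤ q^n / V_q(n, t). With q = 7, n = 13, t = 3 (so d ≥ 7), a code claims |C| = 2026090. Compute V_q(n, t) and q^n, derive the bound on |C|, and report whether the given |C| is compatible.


V_q(n, t) = 64663, q^n = 96889010407, Hamming bound = 1498368, |C| = 2026090 > bound (violated).

Step 1: Compute V_q(n, t) = Σ_{j=0}^3 C(n, j) (q−1)^j.
  j = 0: C(13,0)·(6)^0 = 1·1 = 1.
  j = 1: C(13,1)·(6)^1 = 13·6 = 78.
  j = 2: C(13,2)·(6)^2 = 78·36 = 2808.
  j = 3: C(13,3)·(6)^3 = 286·216 = 61776.
  V_q(n, t) = 1 + 78 + 2808 + 61776 = 64663.
Step 2: q^n = 7^13 = 96889010407.
Step 3: Hamming bound ⌊q^n / V_q(n,t)⌋ = ⌊96889010407/64663⌋ = 1498368.
Step 4: Compare |C| = 2026090 to 1498368: violated.
The claimed |C| lies above the Hamming bound, so no 7-ary code of length 13 with d ≥ 7 can have 2026090 codewords.


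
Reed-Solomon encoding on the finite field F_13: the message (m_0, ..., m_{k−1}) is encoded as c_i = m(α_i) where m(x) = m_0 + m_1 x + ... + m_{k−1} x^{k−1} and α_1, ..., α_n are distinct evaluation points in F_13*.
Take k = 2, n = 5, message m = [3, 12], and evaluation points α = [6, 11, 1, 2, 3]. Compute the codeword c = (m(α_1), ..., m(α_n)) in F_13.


c = [10, 5, 2, 1, 0]

Message polynomial: m(x) = 3 + 12·x (mod 13).
For each evaluation point α_i, compute m(α_i) mod 13:
  α_1 = 6: Horner steps 12 → 10, so m(6) = 10.
  α_2 = 11: Horner steps 12 → 5, so m(11) = 5.
  α_3 = 1: Horner steps 12 → 2, so m(1) = 2.
  α_4 = 2: Horner steps 12 → 1, so m(2) = 1.
  α_5 = 3: Horner steps 12 → 0, so m(3) = 0.
Codeword c = [10, 5, 2, 1, 0] ∈ F_13^5.


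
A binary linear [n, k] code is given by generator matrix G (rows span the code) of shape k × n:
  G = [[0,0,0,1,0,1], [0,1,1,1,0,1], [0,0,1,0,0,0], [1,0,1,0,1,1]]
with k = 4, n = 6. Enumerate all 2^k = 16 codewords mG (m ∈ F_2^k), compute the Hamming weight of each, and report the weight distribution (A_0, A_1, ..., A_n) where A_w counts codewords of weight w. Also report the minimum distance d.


Weight distribution: A_0 = 1, A_1 = 2, A_2 = 2, A_3 = 4, A_4 = 5, A_5 = 2. Minimum distance d = 1.

Enumerate all 2^4 = 16 messages m ∈ F_2^4.
For each, compute codeword c = mG in F_2^6, then tally its weight.
  m = 0000 → c = 000000, weight = 0.
  m = 1000 → c = 000101, weight = 2.
  m = 0100 → c = 011101, weight = 4.
  m = 1100 → c = 011000, weight = 2.
  m = 0010 → c = 001000, weight = 1.
  m = 1010 → c = 001101, weight = 3.
  m = 0110 → c = 010101, weight = 3.
  m = 1110 → c = 010000, weight = 1.
  m = 0001 → c = 101011, weight = 4.
  m = 1001 → c = 101110, weight = 4.
  m = 0101 → c = 110110, weight = 4.
  m = 1101 → c = 110011, weight = 4.
  m = 0011 → c = 100011, weight = 3.
  m = 1011 → c = 100110, weight = 3.
  m = 0111 → c = 111110, weight = 5.
  m = 1111 → c = 111011, weight = 5.
Tally weights:
  weight 0: 1 codewords.
  weight 1: 2 codewords.
  weight 2: 2 codewords.
  weight 3: 4 codewords.
  weight 4: 5 codewords.
  weight 5: 2 codewords.
Minimum distance d = smallest w > 0 with A_w > 0 = 1.
Sanity: Σ A_w = 16 = 2^4 = 16 ✓.


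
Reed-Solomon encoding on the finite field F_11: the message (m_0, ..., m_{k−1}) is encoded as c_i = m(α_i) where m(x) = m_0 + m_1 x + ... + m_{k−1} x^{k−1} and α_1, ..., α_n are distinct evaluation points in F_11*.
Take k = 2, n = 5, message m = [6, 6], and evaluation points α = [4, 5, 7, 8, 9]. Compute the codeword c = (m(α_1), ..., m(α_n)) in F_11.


c = [8, 3, 4, 10, 5]

Message polynomial: m(x) = 6 + 6·x (mod 11).
For each evaluation point α_i, compute m(α_i) mod 11:
  α_1 = 4: Horner steps 6 → 8, so m(4) = 8.
  α_2 = 5: Horner steps 6 → 3, so m(5) = 3.
  α_3 = 7: Horner steps 6 → 4, so m(7) = 4.
  α_4 = 8: Horner steps 6 → 10, so m(8) = 10.
  α_5 = 9: Horner steps 6 → 5, so m(9) = 5.
Codeword c = [8, 3, 4, 10, 5] ∈ F_11^5.
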